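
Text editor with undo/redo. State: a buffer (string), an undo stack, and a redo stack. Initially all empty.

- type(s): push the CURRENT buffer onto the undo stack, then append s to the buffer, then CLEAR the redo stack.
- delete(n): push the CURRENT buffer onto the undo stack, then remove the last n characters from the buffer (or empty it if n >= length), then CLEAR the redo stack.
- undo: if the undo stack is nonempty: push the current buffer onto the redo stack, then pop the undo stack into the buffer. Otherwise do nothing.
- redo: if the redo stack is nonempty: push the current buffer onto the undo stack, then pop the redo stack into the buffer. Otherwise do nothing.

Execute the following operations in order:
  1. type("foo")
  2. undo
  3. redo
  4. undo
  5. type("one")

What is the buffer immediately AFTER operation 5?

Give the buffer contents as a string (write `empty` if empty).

Answer: one

Derivation:
After op 1 (type): buf='foo' undo_depth=1 redo_depth=0
After op 2 (undo): buf='(empty)' undo_depth=0 redo_depth=1
After op 3 (redo): buf='foo' undo_depth=1 redo_depth=0
After op 4 (undo): buf='(empty)' undo_depth=0 redo_depth=1
After op 5 (type): buf='one' undo_depth=1 redo_depth=0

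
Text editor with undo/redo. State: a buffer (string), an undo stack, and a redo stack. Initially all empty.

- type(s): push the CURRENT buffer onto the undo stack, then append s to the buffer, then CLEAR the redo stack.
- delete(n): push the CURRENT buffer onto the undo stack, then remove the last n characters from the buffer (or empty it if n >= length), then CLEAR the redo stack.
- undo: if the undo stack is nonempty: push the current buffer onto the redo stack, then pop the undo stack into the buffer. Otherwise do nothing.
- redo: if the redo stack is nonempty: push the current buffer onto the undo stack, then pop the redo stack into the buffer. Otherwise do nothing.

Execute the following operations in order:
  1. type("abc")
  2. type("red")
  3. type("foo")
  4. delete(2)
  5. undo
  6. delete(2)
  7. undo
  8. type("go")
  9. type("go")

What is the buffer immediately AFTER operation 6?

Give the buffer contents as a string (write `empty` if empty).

After op 1 (type): buf='abc' undo_depth=1 redo_depth=0
After op 2 (type): buf='abcred' undo_depth=2 redo_depth=0
After op 3 (type): buf='abcredfoo' undo_depth=3 redo_depth=0
After op 4 (delete): buf='abcredf' undo_depth=4 redo_depth=0
After op 5 (undo): buf='abcredfoo' undo_depth=3 redo_depth=1
After op 6 (delete): buf='abcredf' undo_depth=4 redo_depth=0

Answer: abcredf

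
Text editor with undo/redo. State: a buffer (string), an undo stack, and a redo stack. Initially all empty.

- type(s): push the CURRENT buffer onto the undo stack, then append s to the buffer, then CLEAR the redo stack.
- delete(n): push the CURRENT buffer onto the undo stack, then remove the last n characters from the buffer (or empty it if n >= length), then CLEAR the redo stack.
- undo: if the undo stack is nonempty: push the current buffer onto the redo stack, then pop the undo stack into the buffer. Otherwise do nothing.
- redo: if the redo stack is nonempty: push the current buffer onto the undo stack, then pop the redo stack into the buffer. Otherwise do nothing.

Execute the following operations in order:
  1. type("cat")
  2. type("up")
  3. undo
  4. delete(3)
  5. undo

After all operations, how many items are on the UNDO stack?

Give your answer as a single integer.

After op 1 (type): buf='cat' undo_depth=1 redo_depth=0
After op 2 (type): buf='catup' undo_depth=2 redo_depth=0
After op 3 (undo): buf='cat' undo_depth=1 redo_depth=1
After op 4 (delete): buf='(empty)' undo_depth=2 redo_depth=0
After op 5 (undo): buf='cat' undo_depth=1 redo_depth=1

Answer: 1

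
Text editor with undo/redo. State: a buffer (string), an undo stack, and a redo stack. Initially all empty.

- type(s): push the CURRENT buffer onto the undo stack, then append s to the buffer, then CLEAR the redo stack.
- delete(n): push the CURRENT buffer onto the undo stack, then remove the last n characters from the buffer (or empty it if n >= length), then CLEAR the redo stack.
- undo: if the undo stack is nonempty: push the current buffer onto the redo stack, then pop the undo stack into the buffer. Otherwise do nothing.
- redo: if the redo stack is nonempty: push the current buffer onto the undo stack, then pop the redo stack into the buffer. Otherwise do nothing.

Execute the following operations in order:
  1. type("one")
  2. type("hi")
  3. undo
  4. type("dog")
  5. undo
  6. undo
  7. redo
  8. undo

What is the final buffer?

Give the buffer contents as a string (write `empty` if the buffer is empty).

After op 1 (type): buf='one' undo_depth=1 redo_depth=0
After op 2 (type): buf='onehi' undo_depth=2 redo_depth=0
After op 3 (undo): buf='one' undo_depth=1 redo_depth=1
After op 4 (type): buf='onedog' undo_depth=2 redo_depth=0
After op 5 (undo): buf='one' undo_depth=1 redo_depth=1
After op 6 (undo): buf='(empty)' undo_depth=0 redo_depth=2
After op 7 (redo): buf='one' undo_depth=1 redo_depth=1
After op 8 (undo): buf='(empty)' undo_depth=0 redo_depth=2

Answer: empty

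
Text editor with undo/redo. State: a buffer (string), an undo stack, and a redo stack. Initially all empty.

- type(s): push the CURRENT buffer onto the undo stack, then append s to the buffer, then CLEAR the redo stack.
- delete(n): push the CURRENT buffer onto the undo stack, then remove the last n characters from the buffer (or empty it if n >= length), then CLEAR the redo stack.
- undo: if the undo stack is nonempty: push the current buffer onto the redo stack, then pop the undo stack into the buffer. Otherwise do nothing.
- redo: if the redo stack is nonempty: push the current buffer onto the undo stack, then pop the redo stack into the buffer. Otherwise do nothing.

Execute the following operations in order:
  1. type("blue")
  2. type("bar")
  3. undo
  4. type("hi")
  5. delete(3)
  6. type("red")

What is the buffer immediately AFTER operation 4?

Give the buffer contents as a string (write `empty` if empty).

After op 1 (type): buf='blue' undo_depth=1 redo_depth=0
After op 2 (type): buf='bluebar' undo_depth=2 redo_depth=0
After op 3 (undo): buf='blue' undo_depth=1 redo_depth=1
After op 4 (type): buf='bluehi' undo_depth=2 redo_depth=0

Answer: bluehi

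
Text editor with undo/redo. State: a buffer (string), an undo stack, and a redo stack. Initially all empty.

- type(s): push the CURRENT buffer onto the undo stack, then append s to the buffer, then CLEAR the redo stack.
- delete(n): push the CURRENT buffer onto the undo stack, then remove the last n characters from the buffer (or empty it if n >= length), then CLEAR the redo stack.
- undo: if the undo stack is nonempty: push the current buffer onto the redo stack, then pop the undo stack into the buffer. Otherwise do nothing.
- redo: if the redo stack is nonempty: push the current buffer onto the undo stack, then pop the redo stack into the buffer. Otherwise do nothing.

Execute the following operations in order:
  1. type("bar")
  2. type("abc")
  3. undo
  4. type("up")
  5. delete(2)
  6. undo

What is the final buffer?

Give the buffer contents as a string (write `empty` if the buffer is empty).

After op 1 (type): buf='bar' undo_depth=1 redo_depth=0
After op 2 (type): buf='barabc' undo_depth=2 redo_depth=0
After op 3 (undo): buf='bar' undo_depth=1 redo_depth=1
After op 4 (type): buf='barup' undo_depth=2 redo_depth=0
After op 5 (delete): buf='bar' undo_depth=3 redo_depth=0
After op 6 (undo): buf='barup' undo_depth=2 redo_depth=1

Answer: barup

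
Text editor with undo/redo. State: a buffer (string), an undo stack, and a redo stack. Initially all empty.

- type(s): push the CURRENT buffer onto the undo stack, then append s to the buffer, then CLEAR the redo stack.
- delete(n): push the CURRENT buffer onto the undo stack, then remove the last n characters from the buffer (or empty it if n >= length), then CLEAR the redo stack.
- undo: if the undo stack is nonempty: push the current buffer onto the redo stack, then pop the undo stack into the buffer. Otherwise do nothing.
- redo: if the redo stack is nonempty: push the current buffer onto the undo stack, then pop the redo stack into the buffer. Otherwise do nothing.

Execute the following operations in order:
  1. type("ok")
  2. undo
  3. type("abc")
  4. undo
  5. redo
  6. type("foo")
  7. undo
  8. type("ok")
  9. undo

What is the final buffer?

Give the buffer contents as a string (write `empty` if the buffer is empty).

Answer: abc

Derivation:
After op 1 (type): buf='ok' undo_depth=1 redo_depth=0
After op 2 (undo): buf='(empty)' undo_depth=0 redo_depth=1
After op 3 (type): buf='abc' undo_depth=1 redo_depth=0
After op 4 (undo): buf='(empty)' undo_depth=0 redo_depth=1
After op 5 (redo): buf='abc' undo_depth=1 redo_depth=0
After op 6 (type): buf='abcfoo' undo_depth=2 redo_depth=0
After op 7 (undo): buf='abc' undo_depth=1 redo_depth=1
After op 8 (type): buf='abcok' undo_depth=2 redo_depth=0
After op 9 (undo): buf='abc' undo_depth=1 redo_depth=1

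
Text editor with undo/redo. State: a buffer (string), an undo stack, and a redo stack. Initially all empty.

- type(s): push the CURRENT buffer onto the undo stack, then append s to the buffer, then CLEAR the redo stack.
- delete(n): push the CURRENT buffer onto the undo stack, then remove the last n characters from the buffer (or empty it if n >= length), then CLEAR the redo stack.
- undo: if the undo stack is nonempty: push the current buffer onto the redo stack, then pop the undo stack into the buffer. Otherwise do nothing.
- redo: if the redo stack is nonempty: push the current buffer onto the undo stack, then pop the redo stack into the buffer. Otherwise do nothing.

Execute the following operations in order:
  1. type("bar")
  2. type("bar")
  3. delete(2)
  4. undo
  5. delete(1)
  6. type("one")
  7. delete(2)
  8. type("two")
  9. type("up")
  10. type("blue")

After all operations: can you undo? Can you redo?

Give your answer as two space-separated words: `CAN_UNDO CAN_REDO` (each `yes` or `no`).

Answer: yes no

Derivation:
After op 1 (type): buf='bar' undo_depth=1 redo_depth=0
After op 2 (type): buf='barbar' undo_depth=2 redo_depth=0
After op 3 (delete): buf='barb' undo_depth=3 redo_depth=0
After op 4 (undo): buf='barbar' undo_depth=2 redo_depth=1
After op 5 (delete): buf='barba' undo_depth=3 redo_depth=0
After op 6 (type): buf='barbaone' undo_depth=4 redo_depth=0
After op 7 (delete): buf='barbao' undo_depth=5 redo_depth=0
After op 8 (type): buf='barbaotwo' undo_depth=6 redo_depth=0
After op 9 (type): buf='barbaotwoup' undo_depth=7 redo_depth=0
After op 10 (type): buf='barbaotwoupblue' undo_depth=8 redo_depth=0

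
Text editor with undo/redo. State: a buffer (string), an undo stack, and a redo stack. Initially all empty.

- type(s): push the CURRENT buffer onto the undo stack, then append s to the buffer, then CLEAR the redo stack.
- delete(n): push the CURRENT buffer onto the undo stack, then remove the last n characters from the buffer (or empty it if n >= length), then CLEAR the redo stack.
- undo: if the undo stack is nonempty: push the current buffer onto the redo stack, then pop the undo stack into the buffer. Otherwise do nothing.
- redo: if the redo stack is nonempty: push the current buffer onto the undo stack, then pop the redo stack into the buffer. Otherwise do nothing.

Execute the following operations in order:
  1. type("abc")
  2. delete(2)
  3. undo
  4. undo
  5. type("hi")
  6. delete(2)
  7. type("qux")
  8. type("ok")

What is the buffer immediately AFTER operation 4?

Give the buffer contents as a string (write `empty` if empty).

Answer: empty

Derivation:
After op 1 (type): buf='abc' undo_depth=1 redo_depth=0
After op 2 (delete): buf='a' undo_depth=2 redo_depth=0
After op 3 (undo): buf='abc' undo_depth=1 redo_depth=1
After op 4 (undo): buf='(empty)' undo_depth=0 redo_depth=2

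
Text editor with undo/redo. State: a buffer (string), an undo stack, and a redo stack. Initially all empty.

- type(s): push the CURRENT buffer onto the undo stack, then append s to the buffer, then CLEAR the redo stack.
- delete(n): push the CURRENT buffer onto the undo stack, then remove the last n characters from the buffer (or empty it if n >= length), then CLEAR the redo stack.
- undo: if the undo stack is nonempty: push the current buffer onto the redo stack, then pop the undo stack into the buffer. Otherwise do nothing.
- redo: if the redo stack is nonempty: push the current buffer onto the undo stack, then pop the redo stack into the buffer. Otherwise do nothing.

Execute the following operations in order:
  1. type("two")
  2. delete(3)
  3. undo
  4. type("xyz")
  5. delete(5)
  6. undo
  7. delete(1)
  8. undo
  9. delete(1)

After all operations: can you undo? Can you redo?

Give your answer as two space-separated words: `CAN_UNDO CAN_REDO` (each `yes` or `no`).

Answer: yes no

Derivation:
After op 1 (type): buf='two' undo_depth=1 redo_depth=0
After op 2 (delete): buf='(empty)' undo_depth=2 redo_depth=0
After op 3 (undo): buf='two' undo_depth=1 redo_depth=1
After op 4 (type): buf='twoxyz' undo_depth=2 redo_depth=0
After op 5 (delete): buf='t' undo_depth=3 redo_depth=0
After op 6 (undo): buf='twoxyz' undo_depth=2 redo_depth=1
After op 7 (delete): buf='twoxy' undo_depth=3 redo_depth=0
After op 8 (undo): buf='twoxyz' undo_depth=2 redo_depth=1
After op 9 (delete): buf='twoxy' undo_depth=3 redo_depth=0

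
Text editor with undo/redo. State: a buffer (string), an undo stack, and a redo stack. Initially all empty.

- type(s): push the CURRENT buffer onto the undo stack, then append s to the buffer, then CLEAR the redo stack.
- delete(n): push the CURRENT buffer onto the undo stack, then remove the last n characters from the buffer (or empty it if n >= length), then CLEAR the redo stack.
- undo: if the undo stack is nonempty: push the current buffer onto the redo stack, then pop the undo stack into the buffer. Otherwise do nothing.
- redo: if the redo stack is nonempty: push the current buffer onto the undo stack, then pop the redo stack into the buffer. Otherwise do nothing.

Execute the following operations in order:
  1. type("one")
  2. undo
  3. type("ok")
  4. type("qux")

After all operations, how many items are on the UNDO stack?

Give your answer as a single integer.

After op 1 (type): buf='one' undo_depth=1 redo_depth=0
After op 2 (undo): buf='(empty)' undo_depth=0 redo_depth=1
After op 3 (type): buf='ok' undo_depth=1 redo_depth=0
After op 4 (type): buf='okqux' undo_depth=2 redo_depth=0

Answer: 2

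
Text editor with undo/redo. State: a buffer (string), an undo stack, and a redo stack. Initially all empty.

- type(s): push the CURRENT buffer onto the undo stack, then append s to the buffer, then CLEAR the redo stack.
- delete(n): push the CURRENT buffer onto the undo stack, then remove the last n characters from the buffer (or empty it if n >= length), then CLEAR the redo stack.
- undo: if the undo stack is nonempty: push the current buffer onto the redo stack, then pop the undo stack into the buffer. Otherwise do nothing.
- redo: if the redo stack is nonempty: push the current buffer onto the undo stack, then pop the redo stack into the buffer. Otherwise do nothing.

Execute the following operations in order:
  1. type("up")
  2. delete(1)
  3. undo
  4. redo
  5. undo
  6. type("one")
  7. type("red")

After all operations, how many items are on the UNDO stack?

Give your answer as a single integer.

After op 1 (type): buf='up' undo_depth=1 redo_depth=0
After op 2 (delete): buf='u' undo_depth=2 redo_depth=0
After op 3 (undo): buf='up' undo_depth=1 redo_depth=1
After op 4 (redo): buf='u' undo_depth=2 redo_depth=0
After op 5 (undo): buf='up' undo_depth=1 redo_depth=1
After op 6 (type): buf='upone' undo_depth=2 redo_depth=0
After op 7 (type): buf='uponered' undo_depth=3 redo_depth=0

Answer: 3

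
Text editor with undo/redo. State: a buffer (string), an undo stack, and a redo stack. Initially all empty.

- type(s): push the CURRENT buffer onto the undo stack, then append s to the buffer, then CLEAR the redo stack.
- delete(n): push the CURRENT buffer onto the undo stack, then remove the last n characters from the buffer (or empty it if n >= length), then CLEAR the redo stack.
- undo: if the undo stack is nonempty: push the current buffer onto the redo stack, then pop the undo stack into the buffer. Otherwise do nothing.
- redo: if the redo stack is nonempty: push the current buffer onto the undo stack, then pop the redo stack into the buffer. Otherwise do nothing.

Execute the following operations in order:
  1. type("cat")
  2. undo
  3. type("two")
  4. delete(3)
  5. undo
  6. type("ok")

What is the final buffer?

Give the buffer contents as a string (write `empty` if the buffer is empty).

Answer: twook

Derivation:
After op 1 (type): buf='cat' undo_depth=1 redo_depth=0
After op 2 (undo): buf='(empty)' undo_depth=0 redo_depth=1
After op 3 (type): buf='two' undo_depth=1 redo_depth=0
After op 4 (delete): buf='(empty)' undo_depth=2 redo_depth=0
After op 5 (undo): buf='two' undo_depth=1 redo_depth=1
After op 6 (type): buf='twook' undo_depth=2 redo_depth=0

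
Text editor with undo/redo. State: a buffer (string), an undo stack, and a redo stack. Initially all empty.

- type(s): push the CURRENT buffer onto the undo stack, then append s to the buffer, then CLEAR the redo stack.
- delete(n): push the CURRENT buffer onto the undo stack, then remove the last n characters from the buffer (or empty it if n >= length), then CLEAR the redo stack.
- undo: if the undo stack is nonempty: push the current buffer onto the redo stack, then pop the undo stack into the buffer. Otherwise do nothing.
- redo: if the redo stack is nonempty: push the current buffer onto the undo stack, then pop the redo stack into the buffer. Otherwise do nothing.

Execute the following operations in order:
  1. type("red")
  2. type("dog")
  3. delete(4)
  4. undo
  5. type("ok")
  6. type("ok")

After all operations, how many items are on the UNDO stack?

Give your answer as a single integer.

Answer: 4

Derivation:
After op 1 (type): buf='red' undo_depth=1 redo_depth=0
After op 2 (type): buf='reddog' undo_depth=2 redo_depth=0
After op 3 (delete): buf='re' undo_depth=3 redo_depth=0
After op 4 (undo): buf='reddog' undo_depth=2 redo_depth=1
After op 5 (type): buf='reddogok' undo_depth=3 redo_depth=0
After op 6 (type): buf='reddogokok' undo_depth=4 redo_depth=0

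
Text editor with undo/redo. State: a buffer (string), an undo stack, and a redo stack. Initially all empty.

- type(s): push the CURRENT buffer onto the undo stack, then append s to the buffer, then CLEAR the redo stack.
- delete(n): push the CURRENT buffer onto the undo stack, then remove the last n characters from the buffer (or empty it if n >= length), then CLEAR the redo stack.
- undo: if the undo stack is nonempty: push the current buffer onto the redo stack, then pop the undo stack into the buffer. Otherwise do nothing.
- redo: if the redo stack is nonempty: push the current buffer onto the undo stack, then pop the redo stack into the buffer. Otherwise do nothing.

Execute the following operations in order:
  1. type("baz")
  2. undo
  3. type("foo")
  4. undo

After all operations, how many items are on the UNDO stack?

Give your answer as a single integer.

After op 1 (type): buf='baz' undo_depth=1 redo_depth=0
After op 2 (undo): buf='(empty)' undo_depth=0 redo_depth=1
After op 3 (type): buf='foo' undo_depth=1 redo_depth=0
After op 4 (undo): buf='(empty)' undo_depth=0 redo_depth=1

Answer: 0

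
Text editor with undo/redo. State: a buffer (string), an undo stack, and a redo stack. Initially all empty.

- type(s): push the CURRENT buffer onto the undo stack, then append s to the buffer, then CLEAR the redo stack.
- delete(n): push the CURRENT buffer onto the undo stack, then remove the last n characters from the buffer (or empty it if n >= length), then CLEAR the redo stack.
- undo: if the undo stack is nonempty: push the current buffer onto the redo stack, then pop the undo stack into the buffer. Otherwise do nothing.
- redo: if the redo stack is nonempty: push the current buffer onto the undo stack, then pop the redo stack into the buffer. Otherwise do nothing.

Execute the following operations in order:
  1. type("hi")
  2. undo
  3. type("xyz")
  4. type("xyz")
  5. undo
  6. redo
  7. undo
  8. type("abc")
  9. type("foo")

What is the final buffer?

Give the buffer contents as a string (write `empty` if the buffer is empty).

After op 1 (type): buf='hi' undo_depth=1 redo_depth=0
After op 2 (undo): buf='(empty)' undo_depth=0 redo_depth=1
After op 3 (type): buf='xyz' undo_depth=1 redo_depth=0
After op 4 (type): buf='xyzxyz' undo_depth=2 redo_depth=0
After op 5 (undo): buf='xyz' undo_depth=1 redo_depth=1
After op 6 (redo): buf='xyzxyz' undo_depth=2 redo_depth=0
After op 7 (undo): buf='xyz' undo_depth=1 redo_depth=1
After op 8 (type): buf='xyzabc' undo_depth=2 redo_depth=0
After op 9 (type): buf='xyzabcfoo' undo_depth=3 redo_depth=0

Answer: xyzabcfoo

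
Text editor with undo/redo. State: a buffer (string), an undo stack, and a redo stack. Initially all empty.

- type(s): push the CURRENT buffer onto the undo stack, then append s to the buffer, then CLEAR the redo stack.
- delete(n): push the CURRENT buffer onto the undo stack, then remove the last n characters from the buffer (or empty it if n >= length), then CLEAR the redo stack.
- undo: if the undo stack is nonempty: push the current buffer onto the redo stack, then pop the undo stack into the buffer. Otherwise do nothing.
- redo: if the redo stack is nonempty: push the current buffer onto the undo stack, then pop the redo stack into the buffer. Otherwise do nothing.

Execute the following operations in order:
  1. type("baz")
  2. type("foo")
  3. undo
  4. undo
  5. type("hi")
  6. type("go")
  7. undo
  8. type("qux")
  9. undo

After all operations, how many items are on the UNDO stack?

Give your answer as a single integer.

Answer: 1

Derivation:
After op 1 (type): buf='baz' undo_depth=1 redo_depth=0
After op 2 (type): buf='bazfoo' undo_depth=2 redo_depth=0
After op 3 (undo): buf='baz' undo_depth=1 redo_depth=1
After op 4 (undo): buf='(empty)' undo_depth=0 redo_depth=2
After op 5 (type): buf='hi' undo_depth=1 redo_depth=0
After op 6 (type): buf='higo' undo_depth=2 redo_depth=0
After op 7 (undo): buf='hi' undo_depth=1 redo_depth=1
After op 8 (type): buf='hiqux' undo_depth=2 redo_depth=0
After op 9 (undo): buf='hi' undo_depth=1 redo_depth=1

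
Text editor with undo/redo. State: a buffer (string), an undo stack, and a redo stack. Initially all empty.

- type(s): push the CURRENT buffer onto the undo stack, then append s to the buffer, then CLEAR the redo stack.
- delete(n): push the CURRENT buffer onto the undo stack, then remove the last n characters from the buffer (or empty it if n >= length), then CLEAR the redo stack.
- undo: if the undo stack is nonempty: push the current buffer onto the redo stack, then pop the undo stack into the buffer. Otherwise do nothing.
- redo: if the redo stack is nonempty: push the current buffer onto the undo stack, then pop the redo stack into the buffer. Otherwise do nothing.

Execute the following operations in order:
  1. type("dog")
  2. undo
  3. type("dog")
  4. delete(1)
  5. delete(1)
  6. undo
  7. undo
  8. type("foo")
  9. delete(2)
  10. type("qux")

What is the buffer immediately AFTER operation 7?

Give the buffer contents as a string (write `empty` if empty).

After op 1 (type): buf='dog' undo_depth=1 redo_depth=0
After op 2 (undo): buf='(empty)' undo_depth=0 redo_depth=1
After op 3 (type): buf='dog' undo_depth=1 redo_depth=0
After op 4 (delete): buf='do' undo_depth=2 redo_depth=0
After op 5 (delete): buf='d' undo_depth=3 redo_depth=0
After op 6 (undo): buf='do' undo_depth=2 redo_depth=1
After op 7 (undo): buf='dog' undo_depth=1 redo_depth=2

Answer: dog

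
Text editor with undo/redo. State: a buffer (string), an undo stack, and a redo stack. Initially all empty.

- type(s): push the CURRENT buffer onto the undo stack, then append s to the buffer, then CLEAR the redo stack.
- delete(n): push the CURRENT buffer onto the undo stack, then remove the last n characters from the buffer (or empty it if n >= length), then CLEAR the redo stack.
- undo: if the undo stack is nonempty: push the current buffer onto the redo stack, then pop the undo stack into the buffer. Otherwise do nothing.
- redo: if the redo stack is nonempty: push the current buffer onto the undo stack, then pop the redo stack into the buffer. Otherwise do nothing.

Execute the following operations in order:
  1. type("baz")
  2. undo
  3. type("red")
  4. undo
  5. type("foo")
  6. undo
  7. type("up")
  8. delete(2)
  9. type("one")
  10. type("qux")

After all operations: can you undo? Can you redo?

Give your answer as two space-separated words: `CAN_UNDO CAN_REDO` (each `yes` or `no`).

Answer: yes no

Derivation:
After op 1 (type): buf='baz' undo_depth=1 redo_depth=0
After op 2 (undo): buf='(empty)' undo_depth=0 redo_depth=1
After op 3 (type): buf='red' undo_depth=1 redo_depth=0
After op 4 (undo): buf='(empty)' undo_depth=0 redo_depth=1
After op 5 (type): buf='foo' undo_depth=1 redo_depth=0
After op 6 (undo): buf='(empty)' undo_depth=0 redo_depth=1
After op 7 (type): buf='up' undo_depth=1 redo_depth=0
After op 8 (delete): buf='(empty)' undo_depth=2 redo_depth=0
After op 9 (type): buf='one' undo_depth=3 redo_depth=0
After op 10 (type): buf='onequx' undo_depth=4 redo_depth=0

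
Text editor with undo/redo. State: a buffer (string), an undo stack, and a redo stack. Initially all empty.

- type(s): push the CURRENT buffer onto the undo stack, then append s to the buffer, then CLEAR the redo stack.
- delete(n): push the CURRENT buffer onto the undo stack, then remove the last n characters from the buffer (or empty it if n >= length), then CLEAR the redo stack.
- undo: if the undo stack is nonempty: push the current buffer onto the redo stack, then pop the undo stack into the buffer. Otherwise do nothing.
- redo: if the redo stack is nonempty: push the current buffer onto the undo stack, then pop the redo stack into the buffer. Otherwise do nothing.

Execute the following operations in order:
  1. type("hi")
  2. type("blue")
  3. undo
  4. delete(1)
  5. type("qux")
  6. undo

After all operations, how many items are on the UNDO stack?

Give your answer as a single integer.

After op 1 (type): buf='hi' undo_depth=1 redo_depth=0
After op 2 (type): buf='hiblue' undo_depth=2 redo_depth=0
After op 3 (undo): buf='hi' undo_depth=1 redo_depth=1
After op 4 (delete): buf='h' undo_depth=2 redo_depth=0
After op 5 (type): buf='hqux' undo_depth=3 redo_depth=0
After op 6 (undo): buf='h' undo_depth=2 redo_depth=1

Answer: 2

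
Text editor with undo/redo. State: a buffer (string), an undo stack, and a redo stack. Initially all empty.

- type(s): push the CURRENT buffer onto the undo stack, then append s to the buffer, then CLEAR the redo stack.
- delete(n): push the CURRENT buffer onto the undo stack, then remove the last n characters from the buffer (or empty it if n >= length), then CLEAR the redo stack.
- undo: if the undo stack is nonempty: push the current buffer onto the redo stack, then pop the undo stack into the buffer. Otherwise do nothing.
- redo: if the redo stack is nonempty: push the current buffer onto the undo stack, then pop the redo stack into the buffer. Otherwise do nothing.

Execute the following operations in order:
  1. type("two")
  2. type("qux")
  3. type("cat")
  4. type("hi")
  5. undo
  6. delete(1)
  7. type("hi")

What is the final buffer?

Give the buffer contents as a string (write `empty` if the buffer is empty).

Answer: twoquxcahi

Derivation:
After op 1 (type): buf='two' undo_depth=1 redo_depth=0
After op 2 (type): buf='twoqux' undo_depth=2 redo_depth=0
After op 3 (type): buf='twoquxcat' undo_depth=3 redo_depth=0
After op 4 (type): buf='twoquxcathi' undo_depth=4 redo_depth=0
After op 5 (undo): buf='twoquxcat' undo_depth=3 redo_depth=1
After op 6 (delete): buf='twoquxca' undo_depth=4 redo_depth=0
After op 7 (type): buf='twoquxcahi' undo_depth=5 redo_depth=0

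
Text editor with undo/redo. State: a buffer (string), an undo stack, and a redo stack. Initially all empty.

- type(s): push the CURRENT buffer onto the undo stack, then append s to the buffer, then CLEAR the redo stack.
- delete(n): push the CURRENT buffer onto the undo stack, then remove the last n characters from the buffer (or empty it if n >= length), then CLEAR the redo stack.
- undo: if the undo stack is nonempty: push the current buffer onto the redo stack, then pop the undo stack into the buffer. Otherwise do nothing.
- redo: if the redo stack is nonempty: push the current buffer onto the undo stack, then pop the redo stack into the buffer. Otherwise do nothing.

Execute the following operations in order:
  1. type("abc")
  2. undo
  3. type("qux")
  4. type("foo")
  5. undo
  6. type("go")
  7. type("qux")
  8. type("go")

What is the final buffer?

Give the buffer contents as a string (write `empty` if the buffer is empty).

Answer: quxgoquxgo

Derivation:
After op 1 (type): buf='abc' undo_depth=1 redo_depth=0
After op 2 (undo): buf='(empty)' undo_depth=0 redo_depth=1
After op 3 (type): buf='qux' undo_depth=1 redo_depth=0
After op 4 (type): buf='quxfoo' undo_depth=2 redo_depth=0
After op 5 (undo): buf='qux' undo_depth=1 redo_depth=1
After op 6 (type): buf='quxgo' undo_depth=2 redo_depth=0
After op 7 (type): buf='quxgoqux' undo_depth=3 redo_depth=0
After op 8 (type): buf='quxgoquxgo' undo_depth=4 redo_depth=0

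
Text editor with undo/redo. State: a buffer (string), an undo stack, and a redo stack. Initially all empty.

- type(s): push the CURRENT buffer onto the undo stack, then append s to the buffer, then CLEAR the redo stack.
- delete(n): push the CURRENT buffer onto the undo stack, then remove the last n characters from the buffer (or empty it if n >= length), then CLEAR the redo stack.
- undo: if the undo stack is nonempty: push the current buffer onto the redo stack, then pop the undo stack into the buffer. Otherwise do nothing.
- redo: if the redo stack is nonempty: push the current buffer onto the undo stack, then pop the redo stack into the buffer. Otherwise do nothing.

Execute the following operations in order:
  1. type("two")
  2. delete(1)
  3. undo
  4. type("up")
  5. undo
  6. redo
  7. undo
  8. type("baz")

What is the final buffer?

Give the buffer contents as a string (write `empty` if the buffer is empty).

After op 1 (type): buf='two' undo_depth=1 redo_depth=0
After op 2 (delete): buf='tw' undo_depth=2 redo_depth=0
After op 3 (undo): buf='two' undo_depth=1 redo_depth=1
After op 4 (type): buf='twoup' undo_depth=2 redo_depth=0
After op 5 (undo): buf='two' undo_depth=1 redo_depth=1
After op 6 (redo): buf='twoup' undo_depth=2 redo_depth=0
After op 7 (undo): buf='two' undo_depth=1 redo_depth=1
After op 8 (type): buf='twobaz' undo_depth=2 redo_depth=0

Answer: twobaz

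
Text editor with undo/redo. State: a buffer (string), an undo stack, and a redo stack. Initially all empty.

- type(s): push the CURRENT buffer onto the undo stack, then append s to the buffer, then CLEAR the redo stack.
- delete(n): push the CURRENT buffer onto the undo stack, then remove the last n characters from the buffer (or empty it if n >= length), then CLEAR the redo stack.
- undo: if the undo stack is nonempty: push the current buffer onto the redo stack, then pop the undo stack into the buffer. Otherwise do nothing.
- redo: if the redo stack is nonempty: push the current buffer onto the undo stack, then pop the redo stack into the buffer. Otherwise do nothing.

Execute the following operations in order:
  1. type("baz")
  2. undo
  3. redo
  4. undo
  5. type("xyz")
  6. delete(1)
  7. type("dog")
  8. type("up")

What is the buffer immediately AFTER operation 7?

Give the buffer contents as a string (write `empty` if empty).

After op 1 (type): buf='baz' undo_depth=1 redo_depth=0
After op 2 (undo): buf='(empty)' undo_depth=0 redo_depth=1
After op 3 (redo): buf='baz' undo_depth=1 redo_depth=0
After op 4 (undo): buf='(empty)' undo_depth=0 redo_depth=1
After op 5 (type): buf='xyz' undo_depth=1 redo_depth=0
After op 6 (delete): buf='xy' undo_depth=2 redo_depth=0
After op 7 (type): buf='xydog' undo_depth=3 redo_depth=0

Answer: xydog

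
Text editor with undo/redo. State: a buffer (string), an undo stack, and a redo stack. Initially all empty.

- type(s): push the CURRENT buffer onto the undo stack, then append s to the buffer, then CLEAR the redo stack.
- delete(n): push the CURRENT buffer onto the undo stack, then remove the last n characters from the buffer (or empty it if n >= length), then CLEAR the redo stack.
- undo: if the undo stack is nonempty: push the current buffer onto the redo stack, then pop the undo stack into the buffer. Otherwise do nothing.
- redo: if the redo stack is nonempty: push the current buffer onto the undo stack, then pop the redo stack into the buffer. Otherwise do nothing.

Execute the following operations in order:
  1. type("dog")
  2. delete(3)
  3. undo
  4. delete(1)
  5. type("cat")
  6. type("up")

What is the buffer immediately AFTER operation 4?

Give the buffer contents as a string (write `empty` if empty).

Answer: do

Derivation:
After op 1 (type): buf='dog' undo_depth=1 redo_depth=0
After op 2 (delete): buf='(empty)' undo_depth=2 redo_depth=0
After op 3 (undo): buf='dog' undo_depth=1 redo_depth=1
After op 4 (delete): buf='do' undo_depth=2 redo_depth=0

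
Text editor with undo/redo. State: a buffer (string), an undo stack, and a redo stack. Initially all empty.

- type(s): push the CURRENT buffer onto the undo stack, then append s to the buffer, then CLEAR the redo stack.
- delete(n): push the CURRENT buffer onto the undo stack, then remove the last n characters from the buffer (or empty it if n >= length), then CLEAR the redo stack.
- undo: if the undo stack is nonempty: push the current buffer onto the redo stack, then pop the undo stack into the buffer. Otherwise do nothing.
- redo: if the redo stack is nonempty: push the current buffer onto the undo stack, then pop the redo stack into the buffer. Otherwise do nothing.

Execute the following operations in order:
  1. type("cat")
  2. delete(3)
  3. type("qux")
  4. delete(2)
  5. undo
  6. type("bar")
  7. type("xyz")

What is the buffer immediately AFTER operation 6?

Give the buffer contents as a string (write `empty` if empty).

Answer: quxbar

Derivation:
After op 1 (type): buf='cat' undo_depth=1 redo_depth=0
After op 2 (delete): buf='(empty)' undo_depth=2 redo_depth=0
After op 3 (type): buf='qux' undo_depth=3 redo_depth=0
After op 4 (delete): buf='q' undo_depth=4 redo_depth=0
After op 5 (undo): buf='qux' undo_depth=3 redo_depth=1
After op 6 (type): buf='quxbar' undo_depth=4 redo_depth=0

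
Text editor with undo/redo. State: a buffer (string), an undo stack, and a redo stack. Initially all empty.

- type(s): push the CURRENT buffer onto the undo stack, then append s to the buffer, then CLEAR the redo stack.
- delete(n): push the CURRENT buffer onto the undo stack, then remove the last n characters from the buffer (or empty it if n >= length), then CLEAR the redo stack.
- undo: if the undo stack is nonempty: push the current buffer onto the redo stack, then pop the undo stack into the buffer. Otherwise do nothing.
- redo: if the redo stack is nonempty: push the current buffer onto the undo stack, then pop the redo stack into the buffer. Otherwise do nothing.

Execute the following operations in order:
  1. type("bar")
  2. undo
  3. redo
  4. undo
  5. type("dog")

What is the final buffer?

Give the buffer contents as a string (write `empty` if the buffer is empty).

Answer: dog

Derivation:
After op 1 (type): buf='bar' undo_depth=1 redo_depth=0
After op 2 (undo): buf='(empty)' undo_depth=0 redo_depth=1
After op 3 (redo): buf='bar' undo_depth=1 redo_depth=0
After op 4 (undo): buf='(empty)' undo_depth=0 redo_depth=1
After op 5 (type): buf='dog' undo_depth=1 redo_depth=0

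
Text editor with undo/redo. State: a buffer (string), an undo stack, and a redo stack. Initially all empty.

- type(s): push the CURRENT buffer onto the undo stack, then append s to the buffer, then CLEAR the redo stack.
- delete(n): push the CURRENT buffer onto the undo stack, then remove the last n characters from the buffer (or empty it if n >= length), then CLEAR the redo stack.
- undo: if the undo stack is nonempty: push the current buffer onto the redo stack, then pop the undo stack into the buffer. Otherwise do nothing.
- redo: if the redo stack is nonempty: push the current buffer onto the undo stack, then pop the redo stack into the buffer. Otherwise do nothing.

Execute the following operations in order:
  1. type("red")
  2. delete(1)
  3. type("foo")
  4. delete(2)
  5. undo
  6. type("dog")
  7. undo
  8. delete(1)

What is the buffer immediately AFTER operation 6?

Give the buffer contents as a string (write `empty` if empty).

Answer: refoodog

Derivation:
After op 1 (type): buf='red' undo_depth=1 redo_depth=0
After op 2 (delete): buf='re' undo_depth=2 redo_depth=0
After op 3 (type): buf='refoo' undo_depth=3 redo_depth=0
After op 4 (delete): buf='ref' undo_depth=4 redo_depth=0
After op 5 (undo): buf='refoo' undo_depth=3 redo_depth=1
After op 6 (type): buf='refoodog' undo_depth=4 redo_depth=0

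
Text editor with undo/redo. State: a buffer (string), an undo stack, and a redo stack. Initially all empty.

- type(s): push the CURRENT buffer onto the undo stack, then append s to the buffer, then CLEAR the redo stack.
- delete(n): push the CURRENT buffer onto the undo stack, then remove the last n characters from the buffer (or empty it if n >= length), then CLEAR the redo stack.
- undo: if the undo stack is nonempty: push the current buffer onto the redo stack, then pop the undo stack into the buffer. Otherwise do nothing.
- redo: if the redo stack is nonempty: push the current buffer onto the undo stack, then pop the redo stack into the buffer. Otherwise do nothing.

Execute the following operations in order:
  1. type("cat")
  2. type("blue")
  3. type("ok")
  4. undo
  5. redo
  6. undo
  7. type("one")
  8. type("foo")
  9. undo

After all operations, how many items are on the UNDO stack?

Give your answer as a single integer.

Answer: 3

Derivation:
After op 1 (type): buf='cat' undo_depth=1 redo_depth=0
After op 2 (type): buf='catblue' undo_depth=2 redo_depth=0
After op 3 (type): buf='catblueok' undo_depth=3 redo_depth=0
After op 4 (undo): buf='catblue' undo_depth=2 redo_depth=1
After op 5 (redo): buf='catblueok' undo_depth=3 redo_depth=0
After op 6 (undo): buf='catblue' undo_depth=2 redo_depth=1
After op 7 (type): buf='catblueone' undo_depth=3 redo_depth=0
After op 8 (type): buf='catblueonefoo' undo_depth=4 redo_depth=0
After op 9 (undo): buf='catblueone' undo_depth=3 redo_depth=1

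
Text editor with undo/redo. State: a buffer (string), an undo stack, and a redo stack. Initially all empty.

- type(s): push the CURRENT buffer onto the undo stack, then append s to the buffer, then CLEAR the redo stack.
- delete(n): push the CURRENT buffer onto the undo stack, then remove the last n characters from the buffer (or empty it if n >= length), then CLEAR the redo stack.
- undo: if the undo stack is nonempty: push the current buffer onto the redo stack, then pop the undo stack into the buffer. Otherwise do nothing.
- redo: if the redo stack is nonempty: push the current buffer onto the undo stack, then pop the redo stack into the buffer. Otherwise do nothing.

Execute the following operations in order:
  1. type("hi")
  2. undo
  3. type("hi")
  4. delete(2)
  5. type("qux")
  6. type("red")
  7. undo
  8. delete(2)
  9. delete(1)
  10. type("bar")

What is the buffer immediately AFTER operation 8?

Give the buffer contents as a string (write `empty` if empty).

Answer: q

Derivation:
After op 1 (type): buf='hi' undo_depth=1 redo_depth=0
After op 2 (undo): buf='(empty)' undo_depth=0 redo_depth=1
After op 3 (type): buf='hi' undo_depth=1 redo_depth=0
After op 4 (delete): buf='(empty)' undo_depth=2 redo_depth=0
After op 5 (type): buf='qux' undo_depth=3 redo_depth=0
After op 6 (type): buf='quxred' undo_depth=4 redo_depth=0
After op 7 (undo): buf='qux' undo_depth=3 redo_depth=1
After op 8 (delete): buf='q' undo_depth=4 redo_depth=0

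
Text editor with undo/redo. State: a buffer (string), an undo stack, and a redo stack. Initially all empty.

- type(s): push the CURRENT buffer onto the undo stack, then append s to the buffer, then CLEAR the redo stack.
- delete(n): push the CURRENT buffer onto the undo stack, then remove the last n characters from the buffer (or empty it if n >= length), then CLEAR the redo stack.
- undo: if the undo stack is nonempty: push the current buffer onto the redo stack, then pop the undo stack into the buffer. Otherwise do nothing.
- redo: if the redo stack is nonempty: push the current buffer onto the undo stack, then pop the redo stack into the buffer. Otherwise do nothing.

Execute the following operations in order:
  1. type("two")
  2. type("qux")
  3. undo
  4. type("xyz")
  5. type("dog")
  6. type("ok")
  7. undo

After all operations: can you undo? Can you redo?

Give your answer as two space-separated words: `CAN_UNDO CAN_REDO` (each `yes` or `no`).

Answer: yes yes

Derivation:
After op 1 (type): buf='two' undo_depth=1 redo_depth=0
After op 2 (type): buf='twoqux' undo_depth=2 redo_depth=0
After op 3 (undo): buf='two' undo_depth=1 redo_depth=1
After op 4 (type): buf='twoxyz' undo_depth=2 redo_depth=0
After op 5 (type): buf='twoxyzdog' undo_depth=3 redo_depth=0
After op 6 (type): buf='twoxyzdogok' undo_depth=4 redo_depth=0
After op 7 (undo): buf='twoxyzdog' undo_depth=3 redo_depth=1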